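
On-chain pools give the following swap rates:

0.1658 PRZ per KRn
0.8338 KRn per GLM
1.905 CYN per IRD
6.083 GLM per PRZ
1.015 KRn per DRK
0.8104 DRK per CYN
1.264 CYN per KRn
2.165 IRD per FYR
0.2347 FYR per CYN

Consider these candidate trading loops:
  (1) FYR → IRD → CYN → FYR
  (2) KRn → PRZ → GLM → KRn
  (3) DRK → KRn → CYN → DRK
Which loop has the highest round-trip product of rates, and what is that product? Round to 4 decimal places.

1.0397

(1) 2.165 × 1.905 × 0.2347 = 0.96798
(2) 0.1658 × 6.083 × 0.8338 = 0.84094
(3) 1.015 × 1.264 × 0.8104 = 1.03971
Highest is cycle (3) at 1.0397 (>1, arbitrage).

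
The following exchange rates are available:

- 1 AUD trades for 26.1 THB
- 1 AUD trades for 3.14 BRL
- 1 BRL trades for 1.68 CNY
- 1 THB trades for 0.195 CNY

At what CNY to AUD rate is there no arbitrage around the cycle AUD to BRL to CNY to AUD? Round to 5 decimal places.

0.18957

Known legs of the cycle: 3.14 × 1.68 = 5.2752
For no arbitrage the full-cycle product must be 1, so the missing rate is 1 / 5.2752 ≈ 0.1895663.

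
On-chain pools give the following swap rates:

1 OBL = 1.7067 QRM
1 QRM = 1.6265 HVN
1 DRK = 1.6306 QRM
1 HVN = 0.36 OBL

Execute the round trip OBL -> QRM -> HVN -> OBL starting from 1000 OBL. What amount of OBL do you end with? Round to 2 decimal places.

1000 OBL × 1.7067 = 1706.7 QRM
1706.7 QRM × 1.6265 = 2775.94755 HVN
2775.94755 HVN × 0.36 = 999.341118 OBL

999.34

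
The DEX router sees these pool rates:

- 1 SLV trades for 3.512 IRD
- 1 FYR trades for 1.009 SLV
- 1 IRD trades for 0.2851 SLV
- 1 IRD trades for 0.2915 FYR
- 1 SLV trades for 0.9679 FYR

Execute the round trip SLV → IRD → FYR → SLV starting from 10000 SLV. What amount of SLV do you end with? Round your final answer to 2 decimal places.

10000 SLV × 3.512 = 35120 IRD
35120 IRD × 0.2915 = 10237.48 FYR
10237.48 FYR × 1.009 = 10329.61732 SLV

10329.62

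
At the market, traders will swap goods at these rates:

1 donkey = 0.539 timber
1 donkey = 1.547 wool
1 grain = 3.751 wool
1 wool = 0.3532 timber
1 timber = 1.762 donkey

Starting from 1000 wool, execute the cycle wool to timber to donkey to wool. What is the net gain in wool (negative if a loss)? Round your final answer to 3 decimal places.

-37.242

1000 wool × 0.3532 = 353.2 timber
353.2 timber × 1.762 = 622.3384 donkey
622.3384 donkey × 1.547 = 962.7575048 wool
Net change: 962.7575048 − 1000 = -37.2424952 wool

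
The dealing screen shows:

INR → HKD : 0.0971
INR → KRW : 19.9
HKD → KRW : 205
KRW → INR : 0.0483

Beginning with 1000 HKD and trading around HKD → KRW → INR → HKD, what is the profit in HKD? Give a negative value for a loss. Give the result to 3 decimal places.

-38.564

1000 HKD × 205 = 205000 KRW
205000 KRW × 0.0483 = 9901.5 INR
9901.5 INR × 0.0971 = 961.43565 HKD
Net change: 961.43565 − 1000 = -38.56435 HKD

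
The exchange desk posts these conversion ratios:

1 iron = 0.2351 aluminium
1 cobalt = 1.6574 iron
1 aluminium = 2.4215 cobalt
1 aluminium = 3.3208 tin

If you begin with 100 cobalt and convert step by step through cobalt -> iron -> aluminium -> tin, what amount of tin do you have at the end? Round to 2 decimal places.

129.40

100 cobalt × 1.6574 = 165.74 iron
165.74 iron × 0.2351 = 38.965474 aluminium
38.965474 aluminium × 3.3208 = 129.3965460592 tin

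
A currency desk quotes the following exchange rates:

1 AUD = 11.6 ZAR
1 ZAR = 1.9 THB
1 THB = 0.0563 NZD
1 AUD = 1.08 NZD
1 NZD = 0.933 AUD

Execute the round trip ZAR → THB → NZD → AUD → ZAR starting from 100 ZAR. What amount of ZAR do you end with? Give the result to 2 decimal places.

100 ZAR × 1.9 = 190 THB
190 THB × 0.0563 = 10.697 NZD
10.697 NZD × 0.933 = 9.980301 AUD
9.980301 AUD × 11.6 = 115.7714916 ZAR

115.77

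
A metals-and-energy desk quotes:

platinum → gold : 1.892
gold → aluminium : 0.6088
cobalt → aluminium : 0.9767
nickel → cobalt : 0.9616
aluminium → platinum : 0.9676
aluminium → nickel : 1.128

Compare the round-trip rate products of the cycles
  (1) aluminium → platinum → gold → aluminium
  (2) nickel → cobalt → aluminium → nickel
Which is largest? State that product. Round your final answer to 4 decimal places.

1.1145

(1) 0.9676 × 1.892 × 0.6088 = 1.11453
(2) 0.9616 × 0.9767 × 1.128 = 1.05941
Highest is cycle (1) at 1.1145 (>1, arbitrage).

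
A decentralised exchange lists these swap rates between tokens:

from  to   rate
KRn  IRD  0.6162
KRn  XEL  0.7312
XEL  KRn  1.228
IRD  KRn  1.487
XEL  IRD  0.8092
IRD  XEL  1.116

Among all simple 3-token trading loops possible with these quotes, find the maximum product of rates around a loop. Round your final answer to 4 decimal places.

0.8798

XEL→IRD→KRn→XEL: 0.8092 × 1.487 × 0.7312 = 0.87984
XEL→KRn→IRD→XEL: 1.228 × 0.6162 × 1.116 = 0.84447
Maximum is XEL→IRD→KRn→XEL at 0.8798; no arbitrage — every cycle loses value.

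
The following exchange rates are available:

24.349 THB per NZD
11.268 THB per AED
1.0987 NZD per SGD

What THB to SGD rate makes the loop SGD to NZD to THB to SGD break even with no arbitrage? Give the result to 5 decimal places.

Known legs of the cycle: 1.0987 × 24.349 = 26.7522463
For no arbitrage the full-cycle product must be 1, so the missing rate is 1 / 26.7522463 ≈ 0.0373800.

0.03738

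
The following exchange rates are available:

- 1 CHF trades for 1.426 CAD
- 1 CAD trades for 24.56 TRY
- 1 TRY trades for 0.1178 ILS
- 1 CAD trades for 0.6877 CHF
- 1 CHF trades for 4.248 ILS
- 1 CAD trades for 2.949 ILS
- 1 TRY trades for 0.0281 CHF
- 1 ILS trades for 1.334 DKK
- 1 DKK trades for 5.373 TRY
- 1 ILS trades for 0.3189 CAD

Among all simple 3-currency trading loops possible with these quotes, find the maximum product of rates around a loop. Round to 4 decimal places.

TRY→CHF→CAD→TRY: 0.0281 × 1.426 × 24.56 = 0.98413
ILS→CAD→CHF→ILS: 0.3189 × 0.6877 × 4.248 = 0.93162
TRY→ILS→CAD→TRY: 0.1178 × 0.3189 × 24.56 = 0.92263
TRY→ILS→DKK→TRY: 0.1178 × 1.334 × 5.373 = 0.84434
Maximum is TRY→CHF→CAD→TRY at 0.9841; no arbitrage — every cycle loses value.

0.9841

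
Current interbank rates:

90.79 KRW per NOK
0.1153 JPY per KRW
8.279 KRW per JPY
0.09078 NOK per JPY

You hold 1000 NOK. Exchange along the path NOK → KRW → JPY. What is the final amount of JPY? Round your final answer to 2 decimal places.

10468.09

1000 NOK × 90.79 = 90790 KRW
90790 KRW × 0.1153 = 10468.087 JPY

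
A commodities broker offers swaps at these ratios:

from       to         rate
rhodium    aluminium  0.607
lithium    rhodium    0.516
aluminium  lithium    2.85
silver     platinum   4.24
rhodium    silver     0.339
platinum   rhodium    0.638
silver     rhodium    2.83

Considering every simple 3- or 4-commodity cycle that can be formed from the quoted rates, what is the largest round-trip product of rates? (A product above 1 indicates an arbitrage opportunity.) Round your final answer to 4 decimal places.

0.9170

silver→platinum→rhodium→silver: 4.24 × 0.638 × 0.339 = 0.91704
lithium→rhodium→aluminium→lithium: 0.516 × 0.607 × 2.85 = 0.89265
Maximum is silver→platinum→rhodium→silver at 0.9170; no arbitrage — every cycle loses value.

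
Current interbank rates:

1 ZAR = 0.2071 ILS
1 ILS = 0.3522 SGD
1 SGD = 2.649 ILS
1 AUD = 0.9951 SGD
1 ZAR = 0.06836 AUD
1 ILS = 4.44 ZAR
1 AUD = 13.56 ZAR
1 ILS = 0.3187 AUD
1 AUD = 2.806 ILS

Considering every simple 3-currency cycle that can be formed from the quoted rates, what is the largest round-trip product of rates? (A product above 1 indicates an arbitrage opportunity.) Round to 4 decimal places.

ILS→AUD→ZAR→ILS: 0.3187 × 13.56 × 0.2071 = 0.89500
ILS→ZAR→AUD→ILS: 4.44 × 0.06836 × 2.806 = 0.85167
SGD→ILS→AUD→SGD: 2.649 × 0.3187 × 0.9951 = 0.84010
Maximum is ILS→AUD→ZAR→ILS at 0.8950; no arbitrage — every cycle loses value.

0.8950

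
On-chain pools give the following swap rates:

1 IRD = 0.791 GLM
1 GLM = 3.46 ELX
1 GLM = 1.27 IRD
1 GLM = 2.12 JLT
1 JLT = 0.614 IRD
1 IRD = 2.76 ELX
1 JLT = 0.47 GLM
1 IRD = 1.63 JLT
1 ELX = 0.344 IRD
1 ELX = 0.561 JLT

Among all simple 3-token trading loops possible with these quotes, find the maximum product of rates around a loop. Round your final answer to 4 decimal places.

1.0296

JLT→IRD→GLM→JLT: 0.614 × 0.791 × 2.12 = 1.02963
JLT→GLM→IRD→JLT: 0.47 × 1.27 × 1.63 = 0.97295
ELX→JLT→IRD→ELX: 0.561 × 0.614 × 2.76 = 0.95069
ELX→IRD→GLM→ELX: 0.344 × 0.791 × 3.46 = 0.94148
ELX→JLT→GLM→ELX: 0.561 × 0.47 × 3.46 = 0.91230
Maximum is JLT→IRD→GLM→JLT at 1.0296; arbitrage exists.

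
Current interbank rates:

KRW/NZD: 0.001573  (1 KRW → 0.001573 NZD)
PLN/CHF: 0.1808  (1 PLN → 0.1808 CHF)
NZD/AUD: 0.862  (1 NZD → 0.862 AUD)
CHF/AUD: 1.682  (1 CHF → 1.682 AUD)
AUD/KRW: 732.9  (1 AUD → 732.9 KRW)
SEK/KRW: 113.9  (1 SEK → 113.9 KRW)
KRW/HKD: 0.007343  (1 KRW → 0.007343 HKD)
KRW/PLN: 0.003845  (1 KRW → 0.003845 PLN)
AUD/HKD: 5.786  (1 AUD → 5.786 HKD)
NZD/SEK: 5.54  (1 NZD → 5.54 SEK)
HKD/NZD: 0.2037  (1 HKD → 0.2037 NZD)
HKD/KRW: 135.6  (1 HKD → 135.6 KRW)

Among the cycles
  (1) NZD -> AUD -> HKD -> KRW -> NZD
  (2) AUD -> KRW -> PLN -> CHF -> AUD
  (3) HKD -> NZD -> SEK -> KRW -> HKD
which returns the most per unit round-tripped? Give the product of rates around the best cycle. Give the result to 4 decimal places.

1.0638

(1) 0.862 × 5.786 × 135.6 × 0.001573 = 1.06383
(2) 732.9 × 0.003845 × 0.1808 × 1.682 = 0.85697
(3) 0.2037 × 5.54 × 113.9 × 0.007343 = 0.94384
Highest is cycle (1) at 1.0638 (>1, arbitrage).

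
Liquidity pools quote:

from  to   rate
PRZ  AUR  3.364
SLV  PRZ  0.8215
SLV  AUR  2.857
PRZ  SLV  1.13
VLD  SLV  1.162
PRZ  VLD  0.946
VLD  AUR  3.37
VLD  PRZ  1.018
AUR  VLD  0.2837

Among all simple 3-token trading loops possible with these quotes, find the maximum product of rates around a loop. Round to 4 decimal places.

AUR→VLD→PRZ→AUR: 0.2837 × 1.018 × 3.364 = 0.97155
AUR→VLD→SLV→AUR: 0.2837 × 1.162 × 2.857 = 0.94184
VLD→SLV→PRZ→VLD: 1.162 × 0.8215 × 0.946 = 0.90304
Maximum is AUR→VLD→PRZ→AUR at 0.9715; no arbitrage — every cycle loses value.

0.9715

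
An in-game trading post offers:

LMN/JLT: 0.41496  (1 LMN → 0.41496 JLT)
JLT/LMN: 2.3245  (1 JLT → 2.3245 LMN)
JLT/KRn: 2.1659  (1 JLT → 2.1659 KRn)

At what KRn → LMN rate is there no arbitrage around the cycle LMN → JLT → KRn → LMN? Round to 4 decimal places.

1.1126

Known legs of the cycle: 0.41496 × 2.1659 = 0.898761864
For no arbitrage the full-cycle product must be 1, so the missing rate is 1 / 0.898761864 ≈ 1.112642.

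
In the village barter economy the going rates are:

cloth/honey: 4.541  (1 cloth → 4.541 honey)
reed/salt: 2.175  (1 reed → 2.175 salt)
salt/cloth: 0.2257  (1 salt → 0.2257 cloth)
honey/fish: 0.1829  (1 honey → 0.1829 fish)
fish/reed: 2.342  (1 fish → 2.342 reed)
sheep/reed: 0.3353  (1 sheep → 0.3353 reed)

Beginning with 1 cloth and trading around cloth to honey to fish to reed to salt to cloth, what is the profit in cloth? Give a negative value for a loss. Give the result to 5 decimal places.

-0.04513

1 cloth × 4.541 = 4.541 honey
4.541 honey × 0.1829 = 0.8305489 fish
0.8305489 fish × 2.342 = 1.9451455238 reed
1.9451455238 reed × 2.175 = 4.230691514265 salt
4.230691514265 salt × 0.2257 = 0.9548670747696105 cloth
Net change: 0.9548670747696105 − 1 = -0.0451329252303895 cloth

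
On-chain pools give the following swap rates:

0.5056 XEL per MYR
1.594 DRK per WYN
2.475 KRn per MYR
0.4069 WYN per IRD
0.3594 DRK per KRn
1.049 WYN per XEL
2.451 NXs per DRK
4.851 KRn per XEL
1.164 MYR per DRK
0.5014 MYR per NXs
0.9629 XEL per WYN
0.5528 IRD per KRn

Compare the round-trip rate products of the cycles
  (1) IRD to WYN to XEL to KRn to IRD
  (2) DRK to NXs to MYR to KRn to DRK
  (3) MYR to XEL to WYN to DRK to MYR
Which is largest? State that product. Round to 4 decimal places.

(1) 0.4069 × 0.9629 × 4.851 × 0.5528 = 1.05067
(2) 2.451 × 0.5014 × 2.475 × 0.3594 = 1.09315
(3) 0.5056 × 1.049 × 1.594 × 1.164 = 0.98407
Highest is cycle (2) at 1.0932 (>1, arbitrage).

1.0932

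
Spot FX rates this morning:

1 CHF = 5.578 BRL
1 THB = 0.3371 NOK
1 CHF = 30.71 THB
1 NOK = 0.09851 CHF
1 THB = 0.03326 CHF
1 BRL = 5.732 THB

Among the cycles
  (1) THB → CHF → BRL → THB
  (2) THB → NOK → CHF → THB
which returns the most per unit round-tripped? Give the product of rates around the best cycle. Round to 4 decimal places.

(1) 0.03326 × 5.578 × 5.732 = 1.06343
(2) 0.3371 × 0.09851 × 30.71 = 1.01981
Highest is cycle (1) at 1.0634 (>1, arbitrage).

1.0634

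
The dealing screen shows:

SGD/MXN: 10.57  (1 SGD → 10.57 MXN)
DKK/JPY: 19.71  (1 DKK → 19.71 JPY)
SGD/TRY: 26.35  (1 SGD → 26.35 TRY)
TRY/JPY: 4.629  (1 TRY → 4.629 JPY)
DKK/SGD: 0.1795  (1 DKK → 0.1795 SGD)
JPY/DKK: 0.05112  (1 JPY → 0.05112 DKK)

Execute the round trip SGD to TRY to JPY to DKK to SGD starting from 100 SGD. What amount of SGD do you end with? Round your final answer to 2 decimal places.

100 SGD × 26.35 = 2635 TRY
2635 TRY × 4.629 = 12197.415 JPY
12197.415 JPY × 0.05112 = 623.5318548 DKK
623.5318548 DKK × 0.1795 = 111.9239679366 SGD

111.92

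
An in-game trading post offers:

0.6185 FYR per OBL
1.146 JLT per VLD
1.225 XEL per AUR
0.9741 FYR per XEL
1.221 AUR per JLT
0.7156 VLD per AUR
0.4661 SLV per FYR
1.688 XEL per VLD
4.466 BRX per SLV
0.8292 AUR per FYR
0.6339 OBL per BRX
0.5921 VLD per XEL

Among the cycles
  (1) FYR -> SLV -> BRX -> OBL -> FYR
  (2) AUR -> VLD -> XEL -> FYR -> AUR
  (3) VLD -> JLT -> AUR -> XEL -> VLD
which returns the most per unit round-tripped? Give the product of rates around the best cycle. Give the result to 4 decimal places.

1.0149

(1) 0.4661 × 4.466 × 0.6339 × 0.6185 = 0.81613
(2) 0.7156 × 1.688 × 0.9741 × 0.8292 = 0.97568
(3) 1.146 × 1.221 × 1.225 × 0.5921 = 1.01492
Highest is cycle (3) at 1.0149 (>1, arbitrage).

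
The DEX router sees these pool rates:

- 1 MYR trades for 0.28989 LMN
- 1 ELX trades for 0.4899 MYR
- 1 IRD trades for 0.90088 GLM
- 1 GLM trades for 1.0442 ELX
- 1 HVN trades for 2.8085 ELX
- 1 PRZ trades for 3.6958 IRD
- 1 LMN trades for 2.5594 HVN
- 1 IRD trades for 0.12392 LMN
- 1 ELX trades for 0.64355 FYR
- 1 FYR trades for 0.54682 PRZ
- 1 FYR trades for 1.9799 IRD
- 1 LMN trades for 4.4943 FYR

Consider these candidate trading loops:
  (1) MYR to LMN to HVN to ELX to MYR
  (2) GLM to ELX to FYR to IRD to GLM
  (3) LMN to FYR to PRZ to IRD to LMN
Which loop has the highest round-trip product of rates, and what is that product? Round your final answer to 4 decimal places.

(1) 0.28989 × 2.5594 × 2.8085 × 0.4899 = 1.02083
(2) 1.0442 × 0.64355 × 1.9799 × 0.90088 = 1.19861
(3) 4.4943 × 0.54682 × 3.6958 × 0.12392 = 1.12553
Highest is cycle (2) at 1.1986 (>1, arbitrage).

1.1986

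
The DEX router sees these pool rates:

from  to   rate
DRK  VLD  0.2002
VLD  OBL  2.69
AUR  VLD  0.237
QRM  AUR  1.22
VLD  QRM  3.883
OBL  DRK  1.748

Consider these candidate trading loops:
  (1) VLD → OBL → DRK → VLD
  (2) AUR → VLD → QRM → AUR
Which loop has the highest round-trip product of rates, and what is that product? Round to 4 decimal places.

1.1227

(1) 2.69 × 1.748 × 0.2002 = 0.94136
(2) 0.237 × 3.883 × 1.22 = 1.12273
Highest is cycle (2) at 1.1227 (>1, arbitrage).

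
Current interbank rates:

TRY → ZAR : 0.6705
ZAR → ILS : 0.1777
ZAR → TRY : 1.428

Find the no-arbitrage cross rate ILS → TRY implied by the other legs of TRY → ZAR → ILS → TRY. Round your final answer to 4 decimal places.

Known legs of the cycle: 0.6705 × 0.1777 = 0.11914785
For no arbitrage the full-cycle product must be 1, so the missing rate is 1 / 0.11914785 ≈ 8.392934.

8.3929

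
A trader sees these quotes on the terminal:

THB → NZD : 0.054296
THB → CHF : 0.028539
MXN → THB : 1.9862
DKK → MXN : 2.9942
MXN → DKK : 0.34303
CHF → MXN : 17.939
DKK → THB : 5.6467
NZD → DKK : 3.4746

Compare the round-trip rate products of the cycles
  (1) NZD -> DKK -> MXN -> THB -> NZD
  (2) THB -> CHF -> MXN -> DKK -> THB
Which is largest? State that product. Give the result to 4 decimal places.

(1) 3.4746 × 2.9942 × 1.9862 × 0.054296 = 1.12196
(2) 0.028539 × 17.939 × 0.34303 × 5.6467 = 0.99166
Highest is cycle (1) at 1.1220 (>1, arbitrage).

1.1220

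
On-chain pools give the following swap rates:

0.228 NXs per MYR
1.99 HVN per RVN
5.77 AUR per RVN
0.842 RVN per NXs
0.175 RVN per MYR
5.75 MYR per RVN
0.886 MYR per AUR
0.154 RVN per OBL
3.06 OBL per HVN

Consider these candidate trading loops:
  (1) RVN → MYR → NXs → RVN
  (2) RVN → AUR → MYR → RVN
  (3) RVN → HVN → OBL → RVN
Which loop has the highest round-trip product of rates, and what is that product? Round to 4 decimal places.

(1) 5.75 × 0.228 × 0.842 = 1.10386
(2) 5.77 × 0.886 × 0.175 = 0.89464
(3) 1.99 × 3.06 × 0.154 = 0.93777
Highest is cycle (1) at 1.1039 (>1, arbitrage).

1.1039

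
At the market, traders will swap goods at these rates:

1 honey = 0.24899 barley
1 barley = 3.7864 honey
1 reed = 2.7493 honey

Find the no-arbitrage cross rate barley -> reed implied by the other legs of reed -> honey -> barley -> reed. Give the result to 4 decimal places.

1.4608

Known legs of the cycle: 2.7493 × 0.24899 = 0.684548207
For no arbitrage the full-cycle product must be 1, so the missing rate is 1 / 0.684548207 ≈ 1.460817.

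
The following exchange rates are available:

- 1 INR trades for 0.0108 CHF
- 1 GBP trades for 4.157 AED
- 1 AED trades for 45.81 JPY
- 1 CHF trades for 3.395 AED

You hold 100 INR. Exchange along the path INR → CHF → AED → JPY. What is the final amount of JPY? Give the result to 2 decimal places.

100 INR × 0.0108 = 1.08 CHF
1.08 CHF × 3.395 = 3.6666 AED
3.6666 AED × 45.81 = 167.966946 JPY

167.97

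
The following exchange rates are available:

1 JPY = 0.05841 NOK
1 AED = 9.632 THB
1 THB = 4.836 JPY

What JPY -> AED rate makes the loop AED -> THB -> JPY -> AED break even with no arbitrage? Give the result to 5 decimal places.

0.02147

Known legs of the cycle: 9.632 × 4.836 = 46.580352
For no arbitrage the full-cycle product must be 1, so the missing rate is 1 / 46.580352 ≈ 0.0214683.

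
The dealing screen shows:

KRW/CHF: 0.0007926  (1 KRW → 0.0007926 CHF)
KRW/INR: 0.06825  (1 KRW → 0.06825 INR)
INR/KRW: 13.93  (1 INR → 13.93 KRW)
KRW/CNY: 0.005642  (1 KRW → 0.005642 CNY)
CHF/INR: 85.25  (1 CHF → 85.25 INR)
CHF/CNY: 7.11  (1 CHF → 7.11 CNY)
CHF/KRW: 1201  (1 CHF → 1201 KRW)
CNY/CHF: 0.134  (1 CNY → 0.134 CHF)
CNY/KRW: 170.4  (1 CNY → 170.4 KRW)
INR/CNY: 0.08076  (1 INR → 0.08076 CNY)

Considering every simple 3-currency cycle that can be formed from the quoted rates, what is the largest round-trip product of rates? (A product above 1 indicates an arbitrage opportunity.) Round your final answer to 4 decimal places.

0.9603

CNY→KRW→CHF→CNY: 170.4 × 0.0007926 × 7.11 = 0.96027
INR→KRW→CHF→INR: 13.93 × 0.0007926 × 85.25 = 0.94124
CNY→KRW→INR→CNY: 170.4 × 0.06825 × 0.08076 = 0.93922
CNY→CHF→INR→CNY: 0.134 × 85.25 × 0.08076 = 0.92256
CNY→CHF→KRW→CNY: 0.134 × 1201 × 0.005642 = 0.90799
Maximum is CNY→KRW→CHF→CNY at 0.9603; no arbitrage — every cycle loses value.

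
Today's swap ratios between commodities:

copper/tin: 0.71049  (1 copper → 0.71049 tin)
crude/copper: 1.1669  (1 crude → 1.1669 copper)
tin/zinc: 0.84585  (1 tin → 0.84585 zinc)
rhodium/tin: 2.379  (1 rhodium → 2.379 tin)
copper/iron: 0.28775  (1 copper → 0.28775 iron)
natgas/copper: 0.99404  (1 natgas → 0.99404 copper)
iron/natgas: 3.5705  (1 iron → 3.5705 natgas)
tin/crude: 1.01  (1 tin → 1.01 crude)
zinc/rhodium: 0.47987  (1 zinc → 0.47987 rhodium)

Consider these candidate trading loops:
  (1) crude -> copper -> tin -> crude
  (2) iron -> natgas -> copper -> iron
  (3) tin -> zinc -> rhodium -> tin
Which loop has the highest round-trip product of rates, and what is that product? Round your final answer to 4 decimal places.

(1) 1.1669 × 0.71049 × 1.01 = 0.83736
(2) 3.5705 × 0.99404 × 0.28775 = 1.02129
(3) 0.84585 × 0.47987 × 2.379 = 0.96563
Highest is cycle (2) at 1.0213 (>1, arbitrage).

1.0213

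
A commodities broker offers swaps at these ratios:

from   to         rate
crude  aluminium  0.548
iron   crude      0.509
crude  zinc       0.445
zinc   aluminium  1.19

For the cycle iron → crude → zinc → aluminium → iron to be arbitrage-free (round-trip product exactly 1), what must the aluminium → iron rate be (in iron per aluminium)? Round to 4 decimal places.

Known legs of the cycle: 0.509 × 0.445 × 1.19 = 0.26954095
For no arbitrage the full-cycle product must be 1, so the missing rate is 1 / 0.26954095 ≈ 3.710011.

3.7100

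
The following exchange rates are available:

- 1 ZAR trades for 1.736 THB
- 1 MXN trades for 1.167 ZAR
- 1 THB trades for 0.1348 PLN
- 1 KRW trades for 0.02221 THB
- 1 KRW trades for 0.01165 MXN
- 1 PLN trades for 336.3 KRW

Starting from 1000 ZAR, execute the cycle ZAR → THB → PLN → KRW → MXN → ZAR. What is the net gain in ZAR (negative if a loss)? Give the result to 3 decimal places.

1000 ZAR × 1.736 = 1736 THB
1736 THB × 0.1348 = 234.0128 PLN
234.0128 PLN × 336.3 = 78698.50464 KRW
78698.50464 KRW × 0.01165 = 916.837579056 MXN
916.837579056 MXN × 1.167 = 1069.949454758352 ZAR
Net change: 1069.949454758352 − 1000 = 69.949454758352 ZAR

69.949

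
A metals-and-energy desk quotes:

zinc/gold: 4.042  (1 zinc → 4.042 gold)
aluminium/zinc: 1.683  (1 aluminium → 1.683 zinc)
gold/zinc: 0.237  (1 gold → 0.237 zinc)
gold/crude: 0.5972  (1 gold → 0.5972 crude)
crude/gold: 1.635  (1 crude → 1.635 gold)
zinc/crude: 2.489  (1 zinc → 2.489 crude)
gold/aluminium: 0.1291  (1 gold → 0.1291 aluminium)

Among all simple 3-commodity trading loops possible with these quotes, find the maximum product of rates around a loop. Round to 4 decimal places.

crude→gold→zinc→crude: 1.635 × 0.237 × 2.489 = 0.96448
aluminium→zinc→gold→aluminium: 1.683 × 4.042 × 0.1291 = 0.87823
Maximum is crude→gold→zinc→crude at 0.9645; no arbitrage — every cycle loses value.

0.9645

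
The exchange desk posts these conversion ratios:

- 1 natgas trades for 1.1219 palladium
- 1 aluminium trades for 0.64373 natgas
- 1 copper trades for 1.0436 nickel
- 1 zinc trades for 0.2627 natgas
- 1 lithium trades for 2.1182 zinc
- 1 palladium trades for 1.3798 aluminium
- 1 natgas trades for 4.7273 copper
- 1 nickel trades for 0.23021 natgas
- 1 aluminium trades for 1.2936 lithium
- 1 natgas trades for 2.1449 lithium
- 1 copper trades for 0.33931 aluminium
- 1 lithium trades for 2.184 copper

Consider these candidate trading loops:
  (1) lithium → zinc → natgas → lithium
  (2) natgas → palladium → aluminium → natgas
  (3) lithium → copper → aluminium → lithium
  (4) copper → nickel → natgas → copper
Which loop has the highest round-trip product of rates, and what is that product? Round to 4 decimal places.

(1) 2.1182 × 0.2627 × 2.1449 = 1.19353
(2) 1.1219 × 1.3798 × 0.64373 = 0.99649
(3) 2.184 × 0.33931 × 1.2936 = 0.95863
(4) 1.0436 × 0.23021 × 4.7273 = 1.13572
Highest is cycle (1) at 1.1935 (>1, arbitrage).

1.1935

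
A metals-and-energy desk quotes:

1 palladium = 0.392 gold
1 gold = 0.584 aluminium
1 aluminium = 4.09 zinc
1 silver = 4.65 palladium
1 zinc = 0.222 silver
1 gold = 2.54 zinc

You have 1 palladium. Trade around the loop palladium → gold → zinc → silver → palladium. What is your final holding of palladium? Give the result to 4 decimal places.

1 palladium × 0.392 = 0.392 gold
0.392 gold × 2.54 = 0.99568 zinc
0.99568 zinc × 0.222 = 0.22104096 silver
0.22104096 silver × 4.65 = 1.027840464 palladium

1.0278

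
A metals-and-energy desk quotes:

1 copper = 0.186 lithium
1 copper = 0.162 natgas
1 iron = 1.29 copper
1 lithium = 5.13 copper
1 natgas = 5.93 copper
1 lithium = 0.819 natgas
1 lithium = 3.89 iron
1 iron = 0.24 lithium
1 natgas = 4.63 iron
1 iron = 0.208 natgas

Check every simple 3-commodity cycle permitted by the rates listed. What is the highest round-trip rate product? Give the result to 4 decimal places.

natgas→iron→copper→natgas: 4.63 × 1.29 × 0.162 = 0.96758
lithium→iron→copper→lithium: 3.89 × 1.29 × 0.186 = 0.93337
natgas→iron→lithium→natgas: 4.63 × 0.24 × 0.819 = 0.91007
natgas→copper→lithium→natgas: 5.93 × 0.186 × 0.819 = 0.90334
Maximum is natgas→iron→copper→natgas at 0.9676; no arbitrage — every cycle loses value.

0.9676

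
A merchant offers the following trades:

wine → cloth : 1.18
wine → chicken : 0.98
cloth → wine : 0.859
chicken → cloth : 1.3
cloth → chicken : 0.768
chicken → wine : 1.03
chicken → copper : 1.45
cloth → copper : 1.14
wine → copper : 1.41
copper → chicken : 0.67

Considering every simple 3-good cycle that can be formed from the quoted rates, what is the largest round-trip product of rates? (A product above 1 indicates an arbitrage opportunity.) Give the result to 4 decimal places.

cloth→wine→chicken→cloth: 0.859 × 0.98 × 1.3 = 1.09437
cloth→copper→chicken→cloth: 1.14 × 0.67 × 1.3 = 0.99294
wine→copper→chicken→wine: 1.41 × 0.67 × 1.03 = 0.97304
cloth→chicken→wine→cloth: 0.768 × 1.03 × 1.18 = 0.93343
Maximum is cloth→wine→chicken→cloth at 1.0944; arbitrage exists.

1.0944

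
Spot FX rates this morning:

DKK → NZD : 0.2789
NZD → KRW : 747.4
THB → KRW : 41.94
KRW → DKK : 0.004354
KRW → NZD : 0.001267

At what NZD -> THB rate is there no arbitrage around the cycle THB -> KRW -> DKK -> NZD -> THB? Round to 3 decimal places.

19.635

Known legs of the cycle: 41.94 × 0.004354 × 0.2789 = 0.050929025364
For no arbitrage the full-cycle product must be 1, so the missing rate is 1 / 0.050929025364 ≈ 19.63517.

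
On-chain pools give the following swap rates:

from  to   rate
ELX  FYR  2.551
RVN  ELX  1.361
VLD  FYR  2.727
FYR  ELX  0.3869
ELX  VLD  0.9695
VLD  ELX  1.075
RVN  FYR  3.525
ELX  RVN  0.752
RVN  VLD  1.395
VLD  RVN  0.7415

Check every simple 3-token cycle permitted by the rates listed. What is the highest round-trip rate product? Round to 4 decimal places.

1.1277

VLD→ELX→RVN→VLD: 1.075 × 0.752 × 1.395 = 1.12772
ELX→RVN→FYR→ELX: 0.752 × 3.525 × 0.3869 = 1.02559
VLD→FYR→ELX→VLD: 2.727 × 0.3869 × 0.9695 = 1.02290
VLD→RVN→ELX→VLD: 0.7415 × 1.361 × 0.9695 = 0.97840
Maximum is VLD→ELX→RVN→VLD at 1.1277; arbitrage exists.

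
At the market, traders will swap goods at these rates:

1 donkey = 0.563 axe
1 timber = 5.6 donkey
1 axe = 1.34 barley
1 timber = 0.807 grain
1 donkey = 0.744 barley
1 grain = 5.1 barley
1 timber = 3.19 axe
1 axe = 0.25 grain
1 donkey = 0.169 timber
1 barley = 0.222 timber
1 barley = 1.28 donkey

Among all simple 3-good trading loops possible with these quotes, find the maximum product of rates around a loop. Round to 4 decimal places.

0.9657

axe→barley→donkey→axe: 1.34 × 1.28 × 0.563 = 0.96566
axe→barley→timber→axe: 1.34 × 0.222 × 3.19 = 0.94896
timber→donkey→barley→timber: 5.6 × 0.744 × 0.222 = 0.92494
timber→grain→barley→timber: 0.807 × 5.1 × 0.222 = 0.91369
Maximum is axe→barley→donkey→axe at 0.9657; no arbitrage — every cycle loses value.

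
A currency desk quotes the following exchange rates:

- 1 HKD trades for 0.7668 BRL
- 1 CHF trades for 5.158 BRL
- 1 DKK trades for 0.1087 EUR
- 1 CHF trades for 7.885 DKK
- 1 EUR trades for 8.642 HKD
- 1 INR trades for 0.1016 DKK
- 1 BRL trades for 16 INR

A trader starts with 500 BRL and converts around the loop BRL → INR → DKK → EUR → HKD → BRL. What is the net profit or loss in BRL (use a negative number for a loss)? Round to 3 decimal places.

500 BRL × 16 = 8000 INR
8000 INR × 0.1016 = 812.8 DKK
812.8 DKK × 0.1087 = 88.35136 EUR
88.35136 EUR × 8.642 = 763.53245312 HKD
763.53245312 HKD × 0.7668 = 585.476685052416 BRL
Net change: 585.476685052416 − 500 = 85.476685052416 BRL

85.477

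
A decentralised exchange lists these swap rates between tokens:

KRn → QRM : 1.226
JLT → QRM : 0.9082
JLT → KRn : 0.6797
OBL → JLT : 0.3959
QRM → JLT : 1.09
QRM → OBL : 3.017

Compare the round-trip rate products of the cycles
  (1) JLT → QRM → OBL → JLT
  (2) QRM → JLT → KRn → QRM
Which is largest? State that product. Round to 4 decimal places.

1.0848

(1) 0.9082 × 3.017 × 0.3959 = 1.08478
(2) 1.09 × 0.6797 × 1.226 = 0.90831
Highest is cycle (1) at 1.0848 (>1, arbitrage).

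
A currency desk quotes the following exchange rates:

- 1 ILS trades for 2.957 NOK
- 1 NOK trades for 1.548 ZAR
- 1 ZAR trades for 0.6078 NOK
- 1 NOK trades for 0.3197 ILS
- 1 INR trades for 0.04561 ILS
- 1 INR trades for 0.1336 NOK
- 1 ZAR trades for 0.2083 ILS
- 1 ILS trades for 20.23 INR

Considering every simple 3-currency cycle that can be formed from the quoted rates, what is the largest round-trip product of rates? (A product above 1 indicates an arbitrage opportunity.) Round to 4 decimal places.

ZAR→ILS→NOK→ZAR: 0.2083 × 2.957 × 1.548 = 0.95348
INR→NOK→ILS→INR: 0.1336 × 0.3197 × 20.23 = 0.86406
Maximum is ZAR→ILS→NOK→ZAR at 0.9535; no arbitrage — every cycle loses value.

0.9535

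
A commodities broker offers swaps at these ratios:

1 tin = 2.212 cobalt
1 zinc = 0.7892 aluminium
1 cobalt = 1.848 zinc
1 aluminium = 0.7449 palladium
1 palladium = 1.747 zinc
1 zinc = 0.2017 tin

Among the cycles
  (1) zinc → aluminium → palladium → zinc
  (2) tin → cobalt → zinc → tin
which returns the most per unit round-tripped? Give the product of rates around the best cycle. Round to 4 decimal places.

(1) 0.7892 × 0.7449 × 1.747 = 1.02702
(2) 2.212 × 1.848 × 0.2017 = 0.82450
Highest is cycle (1) at 1.0270 (>1, arbitrage).

1.0270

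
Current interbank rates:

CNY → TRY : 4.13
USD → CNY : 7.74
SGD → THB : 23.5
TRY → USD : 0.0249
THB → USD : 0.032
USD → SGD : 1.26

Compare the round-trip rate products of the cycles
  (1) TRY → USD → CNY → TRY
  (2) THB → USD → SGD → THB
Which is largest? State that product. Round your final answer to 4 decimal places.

0.9475

(1) 0.0249 × 7.74 × 4.13 = 0.79596
(2) 0.032 × 1.26 × 23.5 = 0.94752
Highest is cycle (2) at 0.9475 (≤1, no arbitrage).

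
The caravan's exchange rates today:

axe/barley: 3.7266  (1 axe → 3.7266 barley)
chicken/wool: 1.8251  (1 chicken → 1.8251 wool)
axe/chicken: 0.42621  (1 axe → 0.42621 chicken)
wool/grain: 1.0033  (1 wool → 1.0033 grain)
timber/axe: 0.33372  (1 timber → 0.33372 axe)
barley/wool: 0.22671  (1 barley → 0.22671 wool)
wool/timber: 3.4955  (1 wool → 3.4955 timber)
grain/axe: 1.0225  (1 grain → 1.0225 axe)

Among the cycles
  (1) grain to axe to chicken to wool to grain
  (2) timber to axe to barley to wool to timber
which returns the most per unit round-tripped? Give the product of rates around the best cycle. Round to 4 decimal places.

(1) 1.0225 × 0.42621 × 1.8251 × 1.0033 = 0.79800
(2) 0.33372 × 3.7266 × 0.22671 × 3.4955 = 0.98554
Highest is cycle (2) at 0.9855 (≤1, no arbitrage).

0.9855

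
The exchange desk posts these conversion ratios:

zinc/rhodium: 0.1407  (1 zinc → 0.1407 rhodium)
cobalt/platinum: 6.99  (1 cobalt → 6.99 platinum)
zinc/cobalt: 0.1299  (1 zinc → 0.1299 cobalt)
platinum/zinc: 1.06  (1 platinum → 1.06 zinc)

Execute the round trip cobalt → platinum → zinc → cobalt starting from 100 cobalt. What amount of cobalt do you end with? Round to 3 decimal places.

96.248

100 cobalt × 6.99 = 699 platinum
699 platinum × 1.06 = 740.94 zinc
740.94 zinc × 0.1299 = 96.248106 cobalt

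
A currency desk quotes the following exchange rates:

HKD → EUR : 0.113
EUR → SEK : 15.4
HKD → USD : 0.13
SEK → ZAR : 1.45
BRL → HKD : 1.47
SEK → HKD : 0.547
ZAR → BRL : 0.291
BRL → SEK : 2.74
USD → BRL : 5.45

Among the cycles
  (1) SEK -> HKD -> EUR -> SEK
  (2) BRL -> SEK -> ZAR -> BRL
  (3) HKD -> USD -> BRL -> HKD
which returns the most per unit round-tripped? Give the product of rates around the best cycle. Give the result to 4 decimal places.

(1) 0.547 × 0.113 × 15.4 = 0.95189
(2) 2.74 × 1.45 × 0.291 = 1.15614
(3) 0.13 × 5.45 × 1.47 = 1.04150
Highest is cycle (2) at 1.1561 (>1, arbitrage).

1.1561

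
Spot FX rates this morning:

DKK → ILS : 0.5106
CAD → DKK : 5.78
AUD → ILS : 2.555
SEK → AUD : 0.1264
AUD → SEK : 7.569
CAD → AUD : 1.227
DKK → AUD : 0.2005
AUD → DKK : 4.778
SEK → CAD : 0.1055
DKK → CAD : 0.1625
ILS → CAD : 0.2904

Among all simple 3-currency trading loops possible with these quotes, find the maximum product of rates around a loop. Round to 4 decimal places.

0.9798

SEK→CAD→AUD→SEK: 0.1055 × 1.227 × 7.569 = 0.97980
DKK→CAD→AUD→DKK: 0.1625 × 1.227 × 4.778 = 0.95267
AUD→ILS→CAD→AUD: 2.555 × 0.2904 × 1.227 = 0.91040
DKK→ILS→CAD→DKK: 0.5106 × 0.2904 × 5.78 = 0.85705
Maximum is SEK→CAD→AUD→SEK at 0.9798; no arbitrage — every cycle loses value.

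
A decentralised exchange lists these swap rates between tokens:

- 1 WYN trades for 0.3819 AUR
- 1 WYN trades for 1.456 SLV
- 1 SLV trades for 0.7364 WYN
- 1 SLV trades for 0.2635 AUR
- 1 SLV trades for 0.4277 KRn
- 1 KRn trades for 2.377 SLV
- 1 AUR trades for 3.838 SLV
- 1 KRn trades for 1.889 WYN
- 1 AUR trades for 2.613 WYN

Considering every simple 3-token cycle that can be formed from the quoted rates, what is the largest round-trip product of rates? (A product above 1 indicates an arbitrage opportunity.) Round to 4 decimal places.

SLV→KRn→WYN→SLV: 0.4277 × 1.889 × 1.456 = 1.17634
SLV→WYN→AUR→SLV: 0.7364 × 0.3819 × 3.838 = 1.07937
SLV→AUR→WYN→SLV: 0.2635 × 2.613 × 1.456 = 1.00249
Maximum is SLV→KRn→WYN→SLV at 1.1763; arbitrage exists.

1.1763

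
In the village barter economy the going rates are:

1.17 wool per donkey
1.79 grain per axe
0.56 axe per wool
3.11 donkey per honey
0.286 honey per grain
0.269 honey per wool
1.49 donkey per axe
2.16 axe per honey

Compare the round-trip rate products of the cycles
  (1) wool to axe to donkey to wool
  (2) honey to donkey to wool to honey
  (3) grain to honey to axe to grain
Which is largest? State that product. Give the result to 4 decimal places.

(1) 0.56 × 1.49 × 1.17 = 0.97625
(2) 3.11 × 1.17 × 0.269 = 0.97881
(3) 0.286 × 2.16 × 1.79 = 1.10579
Highest is cycle (3) at 1.1058 (>1, arbitrage).

1.1058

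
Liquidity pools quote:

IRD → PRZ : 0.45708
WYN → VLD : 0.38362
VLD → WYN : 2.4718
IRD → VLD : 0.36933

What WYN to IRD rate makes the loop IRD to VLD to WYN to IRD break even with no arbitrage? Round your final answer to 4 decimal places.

1.0954

Known legs of the cycle: 0.36933 × 2.4718 = 0.912909894
For no arbitrage the full-cycle product must be 1, so the missing rate is 1 / 0.912909894 ≈ 1.095398.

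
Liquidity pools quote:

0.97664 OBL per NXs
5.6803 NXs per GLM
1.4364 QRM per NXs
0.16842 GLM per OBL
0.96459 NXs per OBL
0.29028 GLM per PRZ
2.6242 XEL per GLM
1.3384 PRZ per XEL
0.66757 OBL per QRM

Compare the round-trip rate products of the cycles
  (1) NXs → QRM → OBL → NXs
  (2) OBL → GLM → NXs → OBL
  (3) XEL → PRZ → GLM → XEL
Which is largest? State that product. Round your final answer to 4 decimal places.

1.0195

(1) 1.4364 × 0.66757 × 0.96459 = 0.92494
(2) 0.16842 × 5.6803 × 0.97664 = 0.93433
(3) 1.3384 × 0.29028 × 2.6242 = 1.01953
Highest is cycle (3) at 1.0195 (>1, arbitrage).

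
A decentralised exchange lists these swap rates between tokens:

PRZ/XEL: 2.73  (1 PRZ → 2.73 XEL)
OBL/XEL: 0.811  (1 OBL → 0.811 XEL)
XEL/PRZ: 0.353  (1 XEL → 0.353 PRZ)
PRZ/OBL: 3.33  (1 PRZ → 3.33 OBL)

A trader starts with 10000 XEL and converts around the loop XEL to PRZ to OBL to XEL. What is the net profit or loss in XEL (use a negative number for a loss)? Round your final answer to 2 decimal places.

10000 XEL × 0.353 = 3530 PRZ
3530 PRZ × 3.33 = 11754.9 OBL
11754.9 OBL × 0.811 = 9533.2239 XEL
Net change: 9533.2239 − 10000 = -466.7761 XEL

-466.78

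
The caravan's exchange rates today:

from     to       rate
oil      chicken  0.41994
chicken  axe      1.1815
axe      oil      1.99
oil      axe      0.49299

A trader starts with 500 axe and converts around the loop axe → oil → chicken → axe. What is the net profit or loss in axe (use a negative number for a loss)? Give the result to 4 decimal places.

500 axe × 1.99 = 995 oil
995 oil × 0.41994 = 417.8403 chicken
417.8403 chicken × 1.1815 = 493.67831445 axe
Net change: 493.67831445 − 500 = -6.32168555 axe

-6.3217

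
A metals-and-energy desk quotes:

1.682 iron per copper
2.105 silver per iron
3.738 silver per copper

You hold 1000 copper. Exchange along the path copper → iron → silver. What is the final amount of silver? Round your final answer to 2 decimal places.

1000 copper × 1.682 = 1682 iron
1682 iron × 2.105 = 3540.61 silver

3540.61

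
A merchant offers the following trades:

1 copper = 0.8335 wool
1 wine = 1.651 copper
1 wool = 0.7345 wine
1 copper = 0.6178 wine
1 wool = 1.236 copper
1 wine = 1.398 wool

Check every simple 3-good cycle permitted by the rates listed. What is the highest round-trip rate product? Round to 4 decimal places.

copper→wine→wool→copper: 0.6178 × 1.398 × 1.236 = 1.06751
copper→wool→wine→copper: 0.8335 × 0.7345 × 1.651 = 1.01075
Maximum is copper→wine→wool→copper at 1.0675; arbitrage exists.

1.0675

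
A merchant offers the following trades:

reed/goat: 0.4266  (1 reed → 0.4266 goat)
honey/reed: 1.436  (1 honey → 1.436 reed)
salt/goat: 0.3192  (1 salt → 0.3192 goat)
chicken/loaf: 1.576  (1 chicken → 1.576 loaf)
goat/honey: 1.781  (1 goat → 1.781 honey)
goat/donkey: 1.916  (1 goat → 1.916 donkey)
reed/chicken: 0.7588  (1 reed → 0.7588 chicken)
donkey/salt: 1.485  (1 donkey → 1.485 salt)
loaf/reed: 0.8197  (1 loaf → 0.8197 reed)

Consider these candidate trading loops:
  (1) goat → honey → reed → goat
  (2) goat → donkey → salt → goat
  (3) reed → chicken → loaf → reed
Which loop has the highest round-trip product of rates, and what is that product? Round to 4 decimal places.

(1) 1.781 × 1.436 × 0.4266 = 1.09104
(2) 1.916 × 1.485 × 0.3192 = 0.90821
(3) 0.7588 × 1.576 × 0.8197 = 0.98025
Highest is cycle (1) at 1.0910 (>1, arbitrage).

1.0910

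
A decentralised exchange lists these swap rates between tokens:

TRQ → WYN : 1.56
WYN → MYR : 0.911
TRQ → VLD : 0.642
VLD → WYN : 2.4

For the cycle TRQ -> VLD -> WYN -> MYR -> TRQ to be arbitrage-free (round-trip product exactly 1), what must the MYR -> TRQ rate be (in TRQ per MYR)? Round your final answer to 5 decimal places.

0.71242

Known legs of the cycle: 0.642 × 2.4 × 0.911 = 1.4036688
For no arbitrage the full-cycle product must be 1, so the missing rate is 1 / 1.4036688 ≈ 0.7124188.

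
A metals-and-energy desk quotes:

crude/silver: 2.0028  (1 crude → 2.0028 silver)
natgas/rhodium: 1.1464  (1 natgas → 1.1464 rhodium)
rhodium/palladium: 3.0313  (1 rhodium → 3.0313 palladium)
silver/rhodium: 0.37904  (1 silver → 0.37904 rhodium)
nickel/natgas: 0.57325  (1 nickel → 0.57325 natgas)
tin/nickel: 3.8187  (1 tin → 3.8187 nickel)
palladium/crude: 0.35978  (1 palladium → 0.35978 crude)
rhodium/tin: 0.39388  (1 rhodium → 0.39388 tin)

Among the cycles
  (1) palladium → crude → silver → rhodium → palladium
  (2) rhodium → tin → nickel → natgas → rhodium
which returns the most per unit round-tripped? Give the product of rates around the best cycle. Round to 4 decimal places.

(1) 0.35978 × 2.0028 × 0.37904 × 3.0313 = 0.82792
(2) 0.39388 × 3.8187 × 0.57325 × 1.1464 = 0.98846
Highest is cycle (2) at 0.9885 (≤1, no arbitrage).

0.9885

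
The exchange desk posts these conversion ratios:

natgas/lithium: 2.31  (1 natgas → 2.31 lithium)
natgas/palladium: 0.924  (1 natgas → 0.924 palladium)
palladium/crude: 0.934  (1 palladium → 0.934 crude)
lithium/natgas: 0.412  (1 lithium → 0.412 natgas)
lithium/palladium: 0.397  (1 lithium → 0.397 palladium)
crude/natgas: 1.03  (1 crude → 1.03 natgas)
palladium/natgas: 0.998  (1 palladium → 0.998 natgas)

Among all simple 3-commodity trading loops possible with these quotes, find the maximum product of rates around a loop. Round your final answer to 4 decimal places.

palladium→natgas→lithium→palladium: 0.998 × 2.31 × 0.397 = 0.91524
crude→natgas→palladium→crude: 1.03 × 0.924 × 0.934 = 0.88891
Maximum is palladium→natgas→lithium→palladium at 0.9152; no arbitrage — every cycle loses value.

0.9152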